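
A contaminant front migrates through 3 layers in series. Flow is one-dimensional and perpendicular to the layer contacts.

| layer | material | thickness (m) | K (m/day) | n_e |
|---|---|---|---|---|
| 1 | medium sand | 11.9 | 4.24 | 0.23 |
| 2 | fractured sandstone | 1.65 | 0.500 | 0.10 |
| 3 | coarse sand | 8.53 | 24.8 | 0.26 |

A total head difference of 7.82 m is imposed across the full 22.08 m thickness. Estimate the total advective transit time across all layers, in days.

With flow normal to the layers, continuity requires the same specific discharge q through every layer.
Σ(b_i/K_i) = 11.9/4.24 + 1.65/0.500 + 8.53/24.8 = 6.451 d.
q = Δh / Σ(b_i/K_i) = 7.82 / 6.451 = 1.212 m/day.
In each layer the seepage velocity is v_i = q/n_i, so the layer transit time is t_i = b_i·n_i / q:
  layer 1 (medium sand): t_1 = 11.9 × 0.23 / 1.212 = 2.258 d
  layer 2 (fractured sandstone): t_2 = 1.65 × 0.10 / 1.212 = 0.1361 d
  layer 3 (coarse sand): t_3 = 8.53 × 0.26 / 1.212 = 1.829 d
Total t = Σ t_i = 4.223 days.

4.22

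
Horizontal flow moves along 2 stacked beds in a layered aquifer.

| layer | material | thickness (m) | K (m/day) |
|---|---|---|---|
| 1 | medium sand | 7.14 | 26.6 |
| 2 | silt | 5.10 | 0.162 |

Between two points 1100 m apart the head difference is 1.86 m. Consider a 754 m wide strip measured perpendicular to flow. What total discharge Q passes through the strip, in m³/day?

243

Flow is parallel to layering, so each bed carries its own Darcy discharge and the transmissivities add.
Σ(K_i·b_i) = 26.6×7.14 + 0.162×5.10 = 190.8 m²/day.
Hydraulic gradient i = Δh / L = 1.86 / 1100 = 0.001691.
Q = Σ(K_i·b_i) · W · i = 190.8 × 754 × 0.001691 = 243.2 m³/day.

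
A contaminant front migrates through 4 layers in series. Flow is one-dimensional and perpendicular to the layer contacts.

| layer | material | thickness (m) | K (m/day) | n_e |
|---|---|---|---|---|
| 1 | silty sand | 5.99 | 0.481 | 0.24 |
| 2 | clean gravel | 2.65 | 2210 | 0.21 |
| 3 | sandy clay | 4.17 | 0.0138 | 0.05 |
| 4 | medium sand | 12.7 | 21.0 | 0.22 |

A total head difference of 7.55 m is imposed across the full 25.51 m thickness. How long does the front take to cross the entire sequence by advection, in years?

With flow normal to the layers, continuity requires the same specific discharge q through every layer.
Σ(b_i/K_i) = 5.99/0.481 + 2.65/2210 + 4.17/0.0138 + 12.7/21.0 = 315.2 d.
q = Δh / Σ(b_i/K_i) = 7.55 / 315.2 = 0.02395 m/day.
In each layer the seepage velocity is v_i = q/n_i, so the layer transit time is t_i = b_i·n_i / q:
  layer 1 (silty sand): t_1 = 5.99 × 0.24 / 0.02395 = 60.02 d
  layer 2 (clean gravel): t_2 = 2.65 × 0.21 / 0.02395 = 23.24 d
  layer 3 (sandy clay): t_3 = 4.17 × 0.05 / 0.02395 = 8.705 d
  layer 4 (medium sand): t_4 = 12.7 × 0.22 / 0.02395 = 116.7 d
Total t = Σ t_i = 208.6 days = 0.5712 years.

0.571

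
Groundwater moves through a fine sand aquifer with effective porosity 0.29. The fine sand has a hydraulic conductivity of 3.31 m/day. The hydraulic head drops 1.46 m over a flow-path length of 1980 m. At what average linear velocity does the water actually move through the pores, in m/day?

0.00842

Hydraulic gradient i = Δh / L = 1.46 / 1980 = 0.0007374.
Darcy flux q = K · i = 3.310 × 0.0007374 = 0.002441 m/day.
Seepage velocity v = q / n_e = 0.002441 / 0.29 = 0.008416 m/day.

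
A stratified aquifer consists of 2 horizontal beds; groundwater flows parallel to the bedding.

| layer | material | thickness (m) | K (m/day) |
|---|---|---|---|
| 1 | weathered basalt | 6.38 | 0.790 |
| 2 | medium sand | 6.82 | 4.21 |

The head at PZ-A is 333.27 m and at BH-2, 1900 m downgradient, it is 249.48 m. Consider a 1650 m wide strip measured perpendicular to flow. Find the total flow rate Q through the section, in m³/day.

2460

Flow is parallel to layering, so each bed carries its own Darcy discharge and the transmissivities add.
Σ(K_i·b_i) = 0.790×6.38 + 4.21×6.82 = 33.75 m²/day.
Hydraulic gradient i = (333.27 − 249.48) / 1900 = 83.79 / 1900 = 0.04410.
Q = Σ(K_i·b_i) · W · i = 33.75 × 1650 × 0.04410 = 2456 m³/day.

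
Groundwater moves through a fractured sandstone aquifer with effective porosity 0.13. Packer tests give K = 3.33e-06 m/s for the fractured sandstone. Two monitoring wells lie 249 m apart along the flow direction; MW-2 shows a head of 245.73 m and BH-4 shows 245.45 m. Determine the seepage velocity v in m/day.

0.00249

Convert K: 3.33e-06 m/s × 86400 = 0.2877 m/day.
Hydraulic gradient i = (245.73 − 245.45) / 249 = 0.28 / 249 = 0.001124.
Darcy flux q = K · i = 0.2877 × 0.001124 = 0.0003235 m/day.
Seepage velocity v = q / n_e = 0.0003235 / 0.13 = 0.002489 m/day.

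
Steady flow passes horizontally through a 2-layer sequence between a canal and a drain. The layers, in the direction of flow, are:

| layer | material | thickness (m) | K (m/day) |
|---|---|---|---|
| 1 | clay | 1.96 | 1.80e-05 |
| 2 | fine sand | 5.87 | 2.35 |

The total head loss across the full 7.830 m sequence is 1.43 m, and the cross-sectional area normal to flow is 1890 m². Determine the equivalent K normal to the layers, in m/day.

Flow is perpendicular to layering, so the layers act in series and the equivalent K is the thickness-weighted harmonic mean.
Total thickness L = 1.96 + 5.87 = 7.830 m.
Σ(b_i/K_i) = 1.96/1.80e-05 + 5.87/2.35 = 1.089e+05 d.
K_eq = L / Σ(b_i/K_i) = 7.830 / 1.089e+05 = 7.191e-05 m/day.

7.19e-05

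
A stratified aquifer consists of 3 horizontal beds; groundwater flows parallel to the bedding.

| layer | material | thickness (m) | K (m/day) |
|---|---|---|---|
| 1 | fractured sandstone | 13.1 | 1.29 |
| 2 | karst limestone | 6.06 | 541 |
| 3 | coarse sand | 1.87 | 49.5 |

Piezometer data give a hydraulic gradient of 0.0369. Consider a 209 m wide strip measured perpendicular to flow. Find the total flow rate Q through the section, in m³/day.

26100

Flow is parallel to layering, so each bed carries its own Darcy discharge and the transmissivities add.
Σ(K_i·b_i) = 1.29×13.1 + 541×6.06 + 49.5×1.87 = 3388 m²/day.
Hydraulic gradient i = 0.0369.
Q = Σ(K_i·b_i) · W · i = 3388 × 209 × 0.03690 = 26128 m³/day.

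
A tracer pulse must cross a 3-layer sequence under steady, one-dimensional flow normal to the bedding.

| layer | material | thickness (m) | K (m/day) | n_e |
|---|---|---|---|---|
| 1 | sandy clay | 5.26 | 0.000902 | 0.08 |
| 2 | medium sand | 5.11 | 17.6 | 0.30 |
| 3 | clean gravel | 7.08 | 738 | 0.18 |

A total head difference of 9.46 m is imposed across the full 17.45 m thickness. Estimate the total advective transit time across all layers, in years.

With flow normal to the layers, continuity requires the same specific discharge q through every layer.
Σ(b_i/K_i) = 5.26/0.000902 + 5.11/17.6 + 7.08/738 = 5832 d.
q = Δh / Σ(b_i/K_i) = 9.46 / 5832 = 0.001622 m/day.
In each layer the seepage velocity is v_i = q/n_i, so the layer transit time is t_i = b_i·n_i / q:
  layer 1 (sandy clay): t_1 = 5.26 × 0.08 / 0.001622 = 259.4 d
  layer 2 (medium sand): t_2 = 5.11 × 0.30 / 0.001622 = 945.0 d
  layer 3 (clean gravel): t_3 = 7.08 × 0.18 / 0.001622 = 785.6 d
Total t = Σ t_i = 1990 days = 5.449 years.

5.45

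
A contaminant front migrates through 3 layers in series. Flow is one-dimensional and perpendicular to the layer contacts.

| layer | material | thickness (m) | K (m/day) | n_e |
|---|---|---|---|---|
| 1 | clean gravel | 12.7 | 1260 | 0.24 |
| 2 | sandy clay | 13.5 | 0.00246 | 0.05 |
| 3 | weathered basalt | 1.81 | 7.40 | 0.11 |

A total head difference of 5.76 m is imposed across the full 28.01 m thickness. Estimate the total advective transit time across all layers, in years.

10.2

With flow normal to the layers, continuity requires the same specific discharge q through every layer.
Σ(b_i/K_i) = 12.7/1260 + 13.5/0.00246 + 1.81/7.40 = 5488 d.
q = Δh / Σ(b_i/K_i) = 5.76 / 5488 = 0.001050 m/day.
In each layer the seepage velocity is v_i = q/n_i, so the layer transit time is t_i = b_i·n_i / q:
  layer 1 (clean gravel): t_1 = 12.7 × 0.24 / 0.001050 = 2904 d
  layer 2 (sandy clay): t_2 = 13.5 × 0.05 / 0.001050 = 643.1 d
  layer 3 (weathered basalt): t_3 = 1.81 × 0.11 / 0.001050 = 189.7 d
Total t = Σ t_i = 3737 days = 10.23 years.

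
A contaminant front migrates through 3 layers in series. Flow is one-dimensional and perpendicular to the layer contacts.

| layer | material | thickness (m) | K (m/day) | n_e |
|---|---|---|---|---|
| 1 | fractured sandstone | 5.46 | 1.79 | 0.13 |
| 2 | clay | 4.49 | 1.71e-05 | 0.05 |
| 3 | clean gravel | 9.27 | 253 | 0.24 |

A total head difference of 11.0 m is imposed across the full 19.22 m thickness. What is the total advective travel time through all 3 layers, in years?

With flow normal to the layers, continuity requires the same specific discharge q through every layer.
Σ(b_i/K_i) = 5.46/1.79 + 4.49/1.71e-05 + 9.27/253 = 2.626e+05 d.
q = Δh / Σ(b_i/K_i) = 11.0 / 2.626e+05 = 4.189e-05 m/day.
In each layer the seepage velocity is v_i = q/n_i, so the layer transit time is t_i = b_i·n_i / q:
  layer 1 (fractured sandstone): t_1 = 5.46 × 0.13 / 4.189e-05 = 16943 d
  layer 2 (clay): t_2 = 4.49 × 0.05 / 4.189e-05 = 5359 d
  layer 3 (clean gravel): t_3 = 9.27 × 0.24 / 4.189e-05 = 53107 d
Total t = Σ t_i = 75409 days = 206.5 years.

206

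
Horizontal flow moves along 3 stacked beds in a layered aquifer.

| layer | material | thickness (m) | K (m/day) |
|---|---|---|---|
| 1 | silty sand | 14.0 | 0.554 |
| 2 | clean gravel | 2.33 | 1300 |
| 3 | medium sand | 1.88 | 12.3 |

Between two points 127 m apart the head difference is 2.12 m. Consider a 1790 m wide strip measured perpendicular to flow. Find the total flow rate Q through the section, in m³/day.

Flow is parallel to layering, so each bed carries its own Darcy discharge and the transmissivities add.
Σ(K_i·b_i) = 0.554×14.0 + 1300×2.33 + 12.3×1.88 = 3060 m²/day.
Hydraulic gradient i = Δh / L = 2.12 / 127 = 0.01669.
Q = Σ(K_i·b_i) · W · i = 3060 × 1790 × 0.01669 = 91430 m³/day.

91400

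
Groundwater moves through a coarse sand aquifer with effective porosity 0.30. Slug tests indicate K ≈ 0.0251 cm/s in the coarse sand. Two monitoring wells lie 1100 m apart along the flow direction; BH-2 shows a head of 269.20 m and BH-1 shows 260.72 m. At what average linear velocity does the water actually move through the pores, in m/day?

Convert K: 0.0251 cm/s × 864 = 21.69 m/day.
Hydraulic gradient i = (269.20 − 260.72) / 1100 = 8.48 / 1100 = 0.007709.
Darcy flux q = K · i = 21.69 × 0.007709 = 0.1672 m/day.
Seepage velocity v = q / n_e = 0.1672 / 0.30 = 0.5573 m/day.

0.557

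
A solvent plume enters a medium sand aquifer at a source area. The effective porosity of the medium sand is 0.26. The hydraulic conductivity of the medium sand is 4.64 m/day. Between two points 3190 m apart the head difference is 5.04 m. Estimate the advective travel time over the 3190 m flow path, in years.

310

Hydraulic gradient i = Δh / L = 5.04 / 3190 = 0.001580.
Darcy flux q = K · i = 4.640 × 0.001580 = 0.007331 m/day.
Seepage velocity v = q / n_e = 0.007331 / 0.26 = 0.02820 m/day.
Travel time t = L / v = 3190 / 0.02820 = 1.131e+05 days = 309.8 years.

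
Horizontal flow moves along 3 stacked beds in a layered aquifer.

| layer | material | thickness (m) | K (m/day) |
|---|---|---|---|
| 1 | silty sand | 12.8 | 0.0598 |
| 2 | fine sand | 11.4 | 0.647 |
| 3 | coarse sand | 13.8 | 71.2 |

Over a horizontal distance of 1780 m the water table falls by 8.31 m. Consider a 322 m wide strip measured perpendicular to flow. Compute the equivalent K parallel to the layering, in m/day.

Flow is parallel to layering, so each bed carries its own Darcy discharge and the transmissivities add.
Σ(K_i·b_i) = 0.0598×12.8 + 0.647×11.4 + 71.2×13.8 = 990.7 m²/day.
Total thickness b = 38.00 m, so K_eq = Σ(K_i·b_i)/b = 26.07 m/day.

26.1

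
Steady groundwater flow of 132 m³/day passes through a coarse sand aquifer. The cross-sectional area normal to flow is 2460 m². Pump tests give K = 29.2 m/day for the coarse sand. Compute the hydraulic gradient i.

From Q = K·A·i, i = Q / (K·A) = 132 / (29.20 × 2460) = 0.001838.

0.00184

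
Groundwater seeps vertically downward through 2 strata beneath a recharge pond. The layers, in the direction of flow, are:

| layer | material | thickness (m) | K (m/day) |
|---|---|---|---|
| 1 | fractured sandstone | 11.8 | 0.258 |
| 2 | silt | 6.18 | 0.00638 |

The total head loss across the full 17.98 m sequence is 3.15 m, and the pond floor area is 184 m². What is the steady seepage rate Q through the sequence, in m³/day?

Flow is perpendicular to layering, so the layers act in series and the equivalent K is the thickness-weighted harmonic mean.
Total thickness L = 11.8 + 6.18 = 17.98 m.
Σ(b_i/K_i) = 11.8/0.258 + 6.18/0.00638 = 1014 d.
K_eq = L / Σ(b_i/K_i) = 17.98 / 1014 = 0.01772 m/day.
Q = K_eq · A · (Δh/L) = 0.01772 × 184 × (3.15/17.98) = 0.5714 m³/day.

0.571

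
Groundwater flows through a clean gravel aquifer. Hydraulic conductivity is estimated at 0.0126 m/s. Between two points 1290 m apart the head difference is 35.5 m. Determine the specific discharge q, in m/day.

30.0

Convert K: 0.0126 m/s × 86400 = 1089 m/day.
Hydraulic gradient i = Δh / L = 35.5 / 1290 = 0.02752.
Specific discharge q = K · i = 1089 × 0.02752 = 29.96 m/day.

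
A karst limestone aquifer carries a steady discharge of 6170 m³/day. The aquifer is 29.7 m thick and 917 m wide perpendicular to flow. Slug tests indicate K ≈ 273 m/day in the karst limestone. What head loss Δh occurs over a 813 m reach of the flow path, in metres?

Cross-sectional area A = 917 × 29.7 = 27235 m².
From Q = K·A·i, i = Q / (K·A) = 6170 / (273.0 × 27235) = 0.0008298.
Head loss Δh = i · L = 0.0008298 × 813 = 0.6747 m.

0.675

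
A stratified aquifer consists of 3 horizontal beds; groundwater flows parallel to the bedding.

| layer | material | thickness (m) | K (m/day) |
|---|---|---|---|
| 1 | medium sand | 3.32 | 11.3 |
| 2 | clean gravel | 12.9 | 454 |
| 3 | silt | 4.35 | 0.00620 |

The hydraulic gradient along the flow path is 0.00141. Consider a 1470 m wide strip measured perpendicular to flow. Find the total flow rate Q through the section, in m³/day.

Flow is parallel to layering, so each bed carries its own Darcy discharge and the transmissivities add.
Σ(K_i·b_i) = 11.3×3.32 + 454×12.9 + 0.00620×4.35 = 5894 m²/day.
Hydraulic gradient i = 0.00141.
Q = Σ(K_i·b_i) · W · i = 5894 × 1470 × 0.001410 = 12217 m³/day.

12200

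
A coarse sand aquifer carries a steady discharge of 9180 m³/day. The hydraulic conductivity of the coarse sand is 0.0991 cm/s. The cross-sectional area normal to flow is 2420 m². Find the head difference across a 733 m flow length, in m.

Convert K: 0.0991 cm/s × 864 = 85.62 m/day.
From Q = K·A·i, i = Q / (K·A) = 9180 / (85.62 × 2420) = 0.04430.
Head loss Δh = i · L = 0.04430 × 733 = 32.47 m.

32.5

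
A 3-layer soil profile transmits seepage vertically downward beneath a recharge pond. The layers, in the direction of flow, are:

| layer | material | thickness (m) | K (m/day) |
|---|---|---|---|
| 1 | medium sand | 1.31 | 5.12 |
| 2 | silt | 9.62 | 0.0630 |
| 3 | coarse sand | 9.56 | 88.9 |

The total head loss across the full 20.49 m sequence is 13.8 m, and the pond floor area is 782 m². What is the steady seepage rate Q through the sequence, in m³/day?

Flow is perpendicular to layering, so the layers act in series and the equivalent K is the thickness-weighted harmonic mean.
Total thickness L = 1.31 + 9.62 + 9.56 = 20.49 m.
Σ(b_i/K_i) = 1.31/5.12 + 9.62/0.0630 + 9.56/88.9 = 153.1 d.
K_eq = L / Σ(b_i/K_i) = 20.49 / 153.1 = 0.1339 m/day.
Q = K_eq · A · (Δh/L) = 0.1339 × 782 × (13.8/20.49) = 70.50 m³/day.

70.5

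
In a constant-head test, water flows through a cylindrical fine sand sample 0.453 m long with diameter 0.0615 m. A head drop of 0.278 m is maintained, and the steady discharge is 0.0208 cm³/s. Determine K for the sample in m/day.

Cross-sectional area A = π·(d/2)² = π × (0.0615/2)² = 0.002971 m².
Convert discharge: 0.0208 cm³/s = 2.080e-08 m³/s.
Darcy's law rearranged: K = Q·L / (A·Δh) = 2.080e-08 × 0.453 / (0.002971 × 0.278) = 1.141e-05 m/s = 0.9858 m/day.

0.986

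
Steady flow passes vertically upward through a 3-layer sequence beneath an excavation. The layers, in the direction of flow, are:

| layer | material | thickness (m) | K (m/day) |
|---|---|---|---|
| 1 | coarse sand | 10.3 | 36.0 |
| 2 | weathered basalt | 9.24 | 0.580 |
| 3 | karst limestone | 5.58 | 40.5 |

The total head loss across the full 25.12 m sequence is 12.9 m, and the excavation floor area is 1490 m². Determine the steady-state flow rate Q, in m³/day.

1180

Flow is perpendicular to layering, so the layers act in series and the equivalent K is the thickness-weighted harmonic mean.
Total thickness L = 10.3 + 9.24 + 5.58 = 25.12 m.
Σ(b_i/K_i) = 10.3/36.0 + 9.24/0.580 + 5.58/40.5 = 16.35 d.
K_eq = L / Σ(b_i/K_i) = 25.12 / 16.35 = 1.536 m/day.
Q = K_eq · A · (Δh/L) = 1.536 × 1490 × (12.9/25.12) = 1175 m³/day.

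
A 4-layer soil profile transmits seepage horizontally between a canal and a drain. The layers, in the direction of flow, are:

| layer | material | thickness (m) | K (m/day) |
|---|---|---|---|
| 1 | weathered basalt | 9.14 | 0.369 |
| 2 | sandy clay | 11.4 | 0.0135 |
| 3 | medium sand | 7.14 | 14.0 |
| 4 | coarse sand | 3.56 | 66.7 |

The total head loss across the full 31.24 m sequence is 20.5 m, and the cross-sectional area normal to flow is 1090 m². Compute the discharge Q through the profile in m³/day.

Flow is perpendicular to layering, so the layers act in series and the equivalent K is the thickness-weighted harmonic mean.
Total thickness L = 9.14 + 11.4 + 7.14 + 3.56 = 31.24 m.
Σ(b_i/K_i) = 9.14/0.369 + 11.4/0.0135 + 7.14/14.0 + 3.56/66.7 = 869.8 d.
K_eq = L / Σ(b_i/K_i) = 31.24 / 869.8 = 0.03592 m/day.
Q = K_eq · A · (Δh/L) = 0.03592 × 1090 × (20.5/31.24) = 25.69 m³/day.

25.7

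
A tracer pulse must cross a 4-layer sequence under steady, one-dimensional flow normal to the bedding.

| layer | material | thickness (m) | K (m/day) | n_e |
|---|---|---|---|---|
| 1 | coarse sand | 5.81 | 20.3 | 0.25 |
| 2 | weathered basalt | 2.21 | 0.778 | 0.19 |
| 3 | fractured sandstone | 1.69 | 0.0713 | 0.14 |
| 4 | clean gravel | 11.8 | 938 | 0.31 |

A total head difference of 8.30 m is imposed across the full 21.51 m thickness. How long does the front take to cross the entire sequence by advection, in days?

18.7

With flow normal to the layers, continuity requires the same specific discharge q through every layer.
Σ(b_i/K_i) = 5.81/20.3 + 2.21/0.778 + 1.69/0.0713 + 11.8/938 = 26.84 d.
q = Δh / Σ(b_i/K_i) = 8.30 / 26.84 = 0.3092 m/day.
In each layer the seepage velocity is v_i = q/n_i, so the layer transit time is t_i = b_i·n_i / q:
  layer 1 (coarse sand): t_1 = 5.81 × 0.25 / 0.3092 = 4.697 d
  layer 2 (weathered basalt): t_2 = 2.21 × 0.19 / 0.3092 = 1.358 d
  layer 3 (fractured sandstone): t_3 = 1.69 × 0.14 / 0.3092 = 0.7652 d
  layer 4 (clean gravel): t_4 = 11.8 × 0.31 / 0.3092 = 11.83 d
Total t = Σ t_i = 18.65 days.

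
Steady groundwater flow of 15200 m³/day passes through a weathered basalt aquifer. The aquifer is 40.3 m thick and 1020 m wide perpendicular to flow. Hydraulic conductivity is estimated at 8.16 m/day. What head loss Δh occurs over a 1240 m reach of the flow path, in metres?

Cross-sectional area A = 1020 × 40.3 = 41106 m².
From Q = K·A·i, i = Q / (K·A) = 15200 / (8.160 × 41106) = 0.04532.
Head loss Δh = i · L = 0.04532 × 1240 = 56.19 m.

56.2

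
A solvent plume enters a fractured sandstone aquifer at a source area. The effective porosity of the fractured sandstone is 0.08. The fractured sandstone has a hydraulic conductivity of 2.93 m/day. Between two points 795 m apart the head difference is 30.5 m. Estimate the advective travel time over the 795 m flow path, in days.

Hydraulic gradient i = Δh / L = 30.5 / 795 = 0.03836.
Darcy flux q = K · i = 2.930 × 0.03836 = 0.1124 m/day.
Seepage velocity v = q / n_e = 0.1124 / 0.08 = 1.405 m/day.
Travel time t = L / v = 795 / 1.405 = 565.8 days.

566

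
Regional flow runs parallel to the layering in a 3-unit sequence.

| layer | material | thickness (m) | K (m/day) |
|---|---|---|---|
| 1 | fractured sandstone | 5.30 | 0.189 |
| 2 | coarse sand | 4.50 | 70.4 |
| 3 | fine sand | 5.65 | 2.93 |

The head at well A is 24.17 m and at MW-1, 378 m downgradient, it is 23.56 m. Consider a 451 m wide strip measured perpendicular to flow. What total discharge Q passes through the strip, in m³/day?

243

Flow is parallel to layering, so each bed carries its own Darcy discharge and the transmissivities add.
Σ(K_i·b_i) = 0.189×5.30 + 70.4×4.50 + 2.93×5.65 = 334.4 m²/day.
Hydraulic gradient i = (24.17 − 23.56) / 378 = 0.61 / 378 = 0.001614.
Q = Σ(K_i·b_i) · W · i = 334.4 × 451 × 0.001614 = 243.3 m³/day.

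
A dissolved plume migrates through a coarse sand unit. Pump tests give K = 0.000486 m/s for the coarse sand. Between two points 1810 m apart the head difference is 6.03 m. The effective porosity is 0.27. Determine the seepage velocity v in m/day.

Convert K: 0.000486 m/s × 86400 = 41.99 m/day.
Hydraulic gradient i = Δh / L = 6.03 / 1810 = 0.003331.
Darcy flux q = K · i = 41.99 × 0.003331 = 0.1399 m/day.
Seepage velocity v = q / n_e = 0.1399 / 0.27 = 0.5181 m/day.

0.518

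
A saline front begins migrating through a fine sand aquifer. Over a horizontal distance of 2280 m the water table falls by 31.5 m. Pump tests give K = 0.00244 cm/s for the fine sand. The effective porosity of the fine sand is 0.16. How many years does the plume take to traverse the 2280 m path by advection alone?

Convert K: 0.00244 cm/s × 864 = 2.108 m/day.
Hydraulic gradient i = Δh / L = 31.5 / 2280 = 0.01382.
Darcy flux q = K · i = 2.108 × 0.01382 = 0.02913 m/day.
Seepage velocity v = q / n_e = 0.02913 / 0.16 = 0.1820 m/day.
Travel time t = L / v = 2280 / 0.1820 = 12525 days = 34.29 years.

34.3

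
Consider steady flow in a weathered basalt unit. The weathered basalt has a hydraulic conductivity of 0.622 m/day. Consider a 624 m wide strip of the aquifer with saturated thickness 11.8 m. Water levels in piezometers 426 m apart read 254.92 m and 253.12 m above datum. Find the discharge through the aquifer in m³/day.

19.4

Cross-sectional area A = 624 × 11.8 = 7363 m².
Hydraulic gradient i = (254.92 − 253.12) / 426 = 1.8 / 426 = 0.004225.
Darcy's law: Q = K · A · i = 0.6220 × 7363 × 0.004225 = 19.35 m³/day.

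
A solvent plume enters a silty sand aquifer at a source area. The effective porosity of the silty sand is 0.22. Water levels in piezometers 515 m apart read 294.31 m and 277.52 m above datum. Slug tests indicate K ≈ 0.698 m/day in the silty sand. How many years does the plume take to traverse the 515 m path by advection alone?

13.6

Hydraulic gradient i = (294.31 − 277.52) / 515 = 16.79 / 515 = 0.03260.
Darcy flux q = K · i = 0.6980 × 0.03260 = 0.02276 m/day.
Seepage velocity v = q / n_e = 0.02276 / 0.22 = 0.1034 m/day.
Travel time t = L / v = 515 / 0.1034 = 4979 days = 13.63 years.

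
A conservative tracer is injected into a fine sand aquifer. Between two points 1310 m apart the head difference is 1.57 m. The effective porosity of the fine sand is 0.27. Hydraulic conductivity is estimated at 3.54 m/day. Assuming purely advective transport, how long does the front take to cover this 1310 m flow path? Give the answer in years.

Hydraulic gradient i = Δh / L = 1.57 / 1310 = 0.001198.
Darcy flux q = K · i = 3.540 × 0.001198 = 0.004243 m/day.
Seepage velocity v = q / n_e = 0.004243 / 0.27 = 0.01571 m/day.
Travel time t = L / v = 1310 / 0.01571 = 83369 days = 228.3 years.

228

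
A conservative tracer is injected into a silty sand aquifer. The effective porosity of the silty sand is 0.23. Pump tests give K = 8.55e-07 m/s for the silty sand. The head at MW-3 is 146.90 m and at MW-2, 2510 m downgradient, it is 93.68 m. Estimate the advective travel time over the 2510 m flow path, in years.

Convert K: 8.55e-07 m/s × 86400 = 0.07387 m/day.
Hydraulic gradient i = (146.90 − 93.68) / 2510 = 53.22 / 2510 = 0.02120.
Darcy flux q = K · i = 0.07387 × 0.02120 = 0.001566 m/day.
Seepage velocity v = q / n_e = 0.001566 / 0.23 = 0.006810 m/day.
Travel time t = L / v = 2510 / 0.006810 = 3.686e+05 days = 1009 years.

1010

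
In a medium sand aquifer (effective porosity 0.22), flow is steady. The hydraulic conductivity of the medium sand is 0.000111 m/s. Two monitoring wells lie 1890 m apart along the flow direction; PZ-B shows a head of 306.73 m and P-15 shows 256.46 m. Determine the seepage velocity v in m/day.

Convert K: 0.000111 m/s × 86400 = 9.590 m/day.
Hydraulic gradient i = (306.73 − 256.46) / 1890 = 50.27 / 1890 = 0.02660.
Darcy flux q = K · i = 9.590 × 0.02660 = 0.2551 m/day.
Seepage velocity v = q / n_e = 0.2551 / 0.22 = 1.159 m/day.

1.16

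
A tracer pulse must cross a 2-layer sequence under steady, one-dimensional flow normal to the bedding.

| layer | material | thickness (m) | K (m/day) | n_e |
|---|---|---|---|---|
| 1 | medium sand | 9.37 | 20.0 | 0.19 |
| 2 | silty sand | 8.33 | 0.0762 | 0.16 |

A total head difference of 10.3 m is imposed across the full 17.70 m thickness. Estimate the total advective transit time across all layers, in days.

With flow normal to the layers, continuity requires the same specific discharge q through every layer.
Σ(b_i/K_i) = 9.37/20.0 + 8.33/0.0762 = 109.8 d.
q = Δh / Σ(b_i/K_i) = 10.3 / 109.8 = 0.09382 m/day.
In each layer the seepage velocity is v_i = q/n_i, so the layer transit time is t_i = b_i·n_i / q:
  layer 1 (medium sand): t_1 = 9.37 × 0.19 / 0.09382 = 18.98 d
  layer 2 (silty sand): t_2 = 8.33 × 0.16 / 0.09382 = 14.21 d
Total t = Σ t_i = 33.18 days.

33.2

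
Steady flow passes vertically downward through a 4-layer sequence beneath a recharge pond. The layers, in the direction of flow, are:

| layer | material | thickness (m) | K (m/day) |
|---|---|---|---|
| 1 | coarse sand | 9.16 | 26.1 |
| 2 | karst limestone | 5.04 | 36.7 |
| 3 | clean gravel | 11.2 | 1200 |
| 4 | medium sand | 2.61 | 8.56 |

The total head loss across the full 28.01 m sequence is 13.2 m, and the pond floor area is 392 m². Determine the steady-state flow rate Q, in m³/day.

Flow is perpendicular to layering, so the layers act in series and the equivalent K is the thickness-weighted harmonic mean.
Total thickness L = 9.16 + 5.04 + 11.2 + 2.61 = 28.01 m.
Σ(b_i/K_i) = 9.16/26.1 + 5.04/36.7 + 11.2/1200 + 2.61/8.56 = 0.8025 d.
K_eq = L / Σ(b_i/K_i) = 28.01 / 0.8025 = 34.90 m/day.
Q = K_eq · A · (Δh/L) = 34.90 × 392 × (13.2/28.01) = 6448 m³/day.

6450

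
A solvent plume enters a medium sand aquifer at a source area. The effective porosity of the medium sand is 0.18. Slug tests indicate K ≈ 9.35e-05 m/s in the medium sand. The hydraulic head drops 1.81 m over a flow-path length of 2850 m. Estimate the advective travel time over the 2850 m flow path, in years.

274

Convert K: 9.35e-05 m/s × 86400 = 8.078 m/day.
Hydraulic gradient i = Δh / L = 1.81 / 2850 = 0.0006351.
Darcy flux q = K · i = 8.078 × 0.0006351 = 0.005130 m/day.
Seepage velocity v = q / n_e = 0.005130 / 0.18 = 0.02850 m/day.
Travel time t = L / v = 2850 / 0.02850 = 99990 days = 273.8 years.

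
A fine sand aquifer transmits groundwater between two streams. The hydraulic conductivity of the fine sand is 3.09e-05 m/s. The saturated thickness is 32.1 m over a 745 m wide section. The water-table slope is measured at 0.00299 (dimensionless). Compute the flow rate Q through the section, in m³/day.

191

Convert K: 3.09e-05 m/s × 86400 = 2.670 m/day.
Cross-sectional area A = 745 × 32.1 = 23914 m².
Hydraulic gradient i = 0.00299.
Darcy's law: Q = K · A · i = 2.670 × 23914 × 0.002990 = 190.9 m³/day.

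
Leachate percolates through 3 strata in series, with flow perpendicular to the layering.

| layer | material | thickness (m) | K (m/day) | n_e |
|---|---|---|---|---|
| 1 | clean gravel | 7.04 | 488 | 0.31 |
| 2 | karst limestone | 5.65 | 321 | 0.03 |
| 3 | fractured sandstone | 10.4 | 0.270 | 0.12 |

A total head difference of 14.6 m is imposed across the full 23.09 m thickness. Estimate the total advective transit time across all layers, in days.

9.51

With flow normal to the layers, continuity requires the same specific discharge q through every layer.
Σ(b_i/K_i) = 7.04/488 + 5.65/321 + 10.4/0.270 = 38.55 d.
q = Δh / Σ(b_i/K_i) = 14.6 / 38.55 = 0.3787 m/day.
In each layer the seepage velocity is v_i = q/n_i, so the layer transit time is t_i = b_i·n_i / q:
  layer 1 (clean gravel): t_1 = 7.04 × 0.31 / 0.3787 = 5.763 d
  layer 2 (karst limestone): t_2 = 5.65 × 0.03 / 0.3787 = 0.4476 d
  layer 3 (fractured sandstone): t_3 = 10.4 × 0.12 / 0.3787 = 3.295 d
Total t = Σ t_i = 9.505 days.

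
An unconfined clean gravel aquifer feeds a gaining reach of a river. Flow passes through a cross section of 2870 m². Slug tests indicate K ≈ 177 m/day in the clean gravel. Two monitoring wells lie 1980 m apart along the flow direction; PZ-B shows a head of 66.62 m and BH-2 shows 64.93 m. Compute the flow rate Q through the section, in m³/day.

Hydraulic gradient i = (66.62 − 64.93) / 1980 = 1.69 / 1980 = 0.0008535.
Darcy's law: Q = K · A · i = 177.0 × 2870 × 0.0008535 = 433.6 m³/day.

434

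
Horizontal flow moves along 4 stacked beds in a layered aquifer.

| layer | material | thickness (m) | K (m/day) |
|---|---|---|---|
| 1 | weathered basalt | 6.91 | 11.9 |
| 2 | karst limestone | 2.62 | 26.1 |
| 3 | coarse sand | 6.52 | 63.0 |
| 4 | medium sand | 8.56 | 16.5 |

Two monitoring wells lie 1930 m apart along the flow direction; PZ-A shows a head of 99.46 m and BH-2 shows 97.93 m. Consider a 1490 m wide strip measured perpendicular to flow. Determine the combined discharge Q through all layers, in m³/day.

Flow is parallel to layering, so each bed carries its own Darcy discharge and the transmissivities add.
Σ(K_i·b_i) = 11.9×6.91 + 26.1×2.62 + 63.0×6.52 + 16.5×8.56 = 702.6 m²/day.
Hydraulic gradient i = (99.46 − 97.93) / 1930 = 1.53 / 1930 = 0.0007927.
Q = Σ(K_i·b_i) · W · i = 702.6 × 1490 × 0.0007927 = 829.9 m³/day.

830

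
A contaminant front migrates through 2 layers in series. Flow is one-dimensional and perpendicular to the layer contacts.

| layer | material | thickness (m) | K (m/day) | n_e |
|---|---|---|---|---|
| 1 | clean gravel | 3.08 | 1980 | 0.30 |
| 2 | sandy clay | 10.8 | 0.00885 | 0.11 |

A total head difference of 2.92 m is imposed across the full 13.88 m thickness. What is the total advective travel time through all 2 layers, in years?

2.42

With flow normal to the layers, continuity requires the same specific discharge q through every layer.
Σ(b_i/K_i) = 3.08/1980 + 10.8/0.00885 = 1220 d.
q = Δh / Σ(b_i/K_i) = 2.92 / 1220 = 0.002393 m/day.
In each layer the seepage velocity is v_i = q/n_i, so the layer transit time is t_i = b_i·n_i / q:
  layer 1 (clean gravel): t_1 = 3.08 × 0.30 / 0.002393 = 386.2 d
  layer 2 (sandy clay): t_2 = 10.8 × 0.11 / 0.002393 = 496.5 d
Total t = Σ t_i = 882.7 days = 2.417 years.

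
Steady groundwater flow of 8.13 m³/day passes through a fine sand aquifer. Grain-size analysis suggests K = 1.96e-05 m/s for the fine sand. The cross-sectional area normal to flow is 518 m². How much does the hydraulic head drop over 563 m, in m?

5.22

Convert K: 1.96e-05 m/s × 86400 = 1.693 m/day.
From Q = K·A·i, i = Q / (K·A) = 8.13 / (1.693 × 518.0) = 0.009268.
Head loss Δh = i · L = 0.009268 × 563 = 5.218 m.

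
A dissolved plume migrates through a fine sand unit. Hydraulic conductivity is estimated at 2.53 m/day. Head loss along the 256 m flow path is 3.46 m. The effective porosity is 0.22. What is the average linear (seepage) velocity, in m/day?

Hydraulic gradient i = Δh / L = 3.46 / 256 = 0.01352.
Darcy flux q = K · i = 2.530 × 0.01352 = 0.03419 m/day.
Seepage velocity v = q / n_e = 0.03419 / 0.22 = 0.1554 m/day.

0.155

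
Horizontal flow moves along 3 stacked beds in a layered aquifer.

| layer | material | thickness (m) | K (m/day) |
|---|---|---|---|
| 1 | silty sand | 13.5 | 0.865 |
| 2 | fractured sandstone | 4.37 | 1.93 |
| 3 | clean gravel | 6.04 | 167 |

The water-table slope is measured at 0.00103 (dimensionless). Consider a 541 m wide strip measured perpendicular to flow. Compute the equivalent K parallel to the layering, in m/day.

Flow is parallel to layering, so each bed carries its own Darcy discharge and the transmissivities add.
Σ(K_i·b_i) = 0.865×13.5 + 1.93×4.37 + 167×6.04 = 1029 m²/day.
Total thickness b = 23.91 m, so K_eq = Σ(K_i·b_i)/b = 43.03 m/day.

43.0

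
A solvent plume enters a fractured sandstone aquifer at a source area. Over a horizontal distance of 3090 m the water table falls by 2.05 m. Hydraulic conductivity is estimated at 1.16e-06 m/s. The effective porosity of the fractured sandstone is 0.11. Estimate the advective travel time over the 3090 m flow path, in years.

14000

Convert K: 1.16e-06 m/s × 86400 = 0.1002 m/day.
Hydraulic gradient i = Δh / L = 2.05 / 3090 = 0.0006634.
Darcy flux q = K · i = 0.1002 × 0.0006634 = 6.649e-05 m/day.
Seepage velocity v = q / n_e = 6.649e-05 / 0.11 = 0.0006045 m/day.
Travel time t = L / v = 3090 / 0.0006045 = 5.112e+06 days = 13996 years.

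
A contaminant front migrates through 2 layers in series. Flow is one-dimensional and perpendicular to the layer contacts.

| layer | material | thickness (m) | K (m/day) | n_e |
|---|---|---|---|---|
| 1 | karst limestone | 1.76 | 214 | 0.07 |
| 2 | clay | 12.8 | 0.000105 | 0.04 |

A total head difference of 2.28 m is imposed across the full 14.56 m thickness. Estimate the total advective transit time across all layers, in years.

With flow normal to the layers, continuity requires the same specific discharge q through every layer.
Σ(b_i/K_i) = 1.76/214 + 12.8/0.000105 = 1.219e+05 d.
q = Δh / Σ(b_i/K_i) = 2.28 / 1.219e+05 = 1.870e-05 m/day.
In each layer the seepage velocity is v_i = q/n_i, so the layer transit time is t_i = b_i·n_i / q:
  layer 1 (karst limestone): t_1 = 1.76 × 0.07 / 1.870e-05 = 6587 d
  layer 2 (clay): t_2 = 12.8 × 0.04 / 1.870e-05 = 27375 d
Total t = Σ t_i = 33962 days = 92.98 years.

93.0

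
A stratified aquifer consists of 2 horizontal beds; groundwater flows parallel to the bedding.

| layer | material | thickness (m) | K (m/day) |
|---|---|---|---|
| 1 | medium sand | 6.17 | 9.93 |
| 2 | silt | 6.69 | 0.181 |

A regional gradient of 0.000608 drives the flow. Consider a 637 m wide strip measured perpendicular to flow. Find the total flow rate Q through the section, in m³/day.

Flow is parallel to layering, so each bed carries its own Darcy discharge and the transmissivities add.
Σ(K_i·b_i) = 9.93×6.17 + 0.181×6.69 = 62.48 m²/day.
Hydraulic gradient i = 0.000608.
Q = Σ(K_i·b_i) · W · i = 62.48 × 637 × 0.0006080 = 24.20 m³/day.

24.2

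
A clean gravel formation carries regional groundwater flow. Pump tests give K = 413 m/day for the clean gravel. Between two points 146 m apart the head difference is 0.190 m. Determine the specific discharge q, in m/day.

0.537

Hydraulic gradient i = Δh / L = 0.190 / 146 = 0.001301.
Specific discharge q = K · i = 413.0 × 0.001301 = 0.5375 m/day.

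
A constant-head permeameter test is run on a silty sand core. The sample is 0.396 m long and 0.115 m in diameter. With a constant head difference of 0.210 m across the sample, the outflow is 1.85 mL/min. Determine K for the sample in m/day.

0.484

Cross-sectional area A = π·(d/2)² = π × (0.115/2)² = 0.01039 m².
Convert discharge: 1.85 mL/min = 3.083e-08 m³/s.
Darcy's law rearranged: K = Q·L / (A·Δh) = 3.083e-08 × 0.396 / (0.01039 × 0.210) = 5.598e-06 m/s = 0.4836 m/day.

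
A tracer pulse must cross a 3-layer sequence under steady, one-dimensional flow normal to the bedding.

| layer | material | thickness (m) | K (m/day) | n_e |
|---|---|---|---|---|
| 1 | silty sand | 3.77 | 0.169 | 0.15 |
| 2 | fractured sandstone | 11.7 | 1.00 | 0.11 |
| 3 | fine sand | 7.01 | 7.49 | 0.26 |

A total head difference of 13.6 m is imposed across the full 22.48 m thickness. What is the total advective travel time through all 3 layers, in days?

With flow normal to the layers, continuity requires the same specific discharge q through every layer.
Σ(b_i/K_i) = 3.77/0.169 + 11.7/1.00 + 7.01/7.49 = 34.94 d.
q = Δh / Σ(b_i/K_i) = 13.6 / 34.94 = 0.3892 m/day.
In each layer the seepage velocity is v_i = q/n_i, so the layer transit time is t_i = b_i·n_i / q:
  layer 1 (silty sand): t_1 = 3.77 × 0.15 / 0.3892 = 1.453 d
  layer 2 (fractured sandstone): t_2 = 11.7 × 0.11 / 0.3892 = 3.307 d
  layer 3 (fine sand): t_3 = 7.01 × 0.26 / 0.3892 = 4.683 d
Total t = Σ t_i = 9.443 days.

9.44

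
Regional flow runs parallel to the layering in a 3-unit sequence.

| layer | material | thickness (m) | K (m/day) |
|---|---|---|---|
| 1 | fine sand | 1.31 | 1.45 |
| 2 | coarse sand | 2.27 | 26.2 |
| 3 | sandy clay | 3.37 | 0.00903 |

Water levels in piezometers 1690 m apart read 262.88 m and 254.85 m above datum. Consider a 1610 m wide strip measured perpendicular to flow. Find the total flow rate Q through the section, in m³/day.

Flow is parallel to layering, so each bed carries its own Darcy discharge and the transmissivities add.
Σ(K_i·b_i) = 1.45×1.31 + 26.2×2.27 + 0.00903×3.37 = 61.40 m²/day.
Hydraulic gradient i = (262.88 − 254.85) / 1690 = 8.03 / 1690 = 0.004751.
Q = Σ(K_i·b_i) · W · i = 61.40 × 1610 × 0.004751 = 469.7 m³/day.

470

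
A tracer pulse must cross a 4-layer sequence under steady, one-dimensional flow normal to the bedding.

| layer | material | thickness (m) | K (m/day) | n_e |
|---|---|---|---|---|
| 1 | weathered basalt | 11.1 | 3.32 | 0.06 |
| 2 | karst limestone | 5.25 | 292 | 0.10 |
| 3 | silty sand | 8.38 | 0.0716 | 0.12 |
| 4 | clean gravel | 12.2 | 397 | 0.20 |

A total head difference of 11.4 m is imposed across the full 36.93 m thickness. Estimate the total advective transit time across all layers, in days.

49.0

With flow normal to the layers, continuity requires the same specific discharge q through every layer.
Σ(b_i/K_i) = 11.1/3.32 + 5.25/292 + 8.38/0.0716 + 12.2/397 = 120.4 d.
q = Δh / Σ(b_i/K_i) = 11.4 / 120.4 = 0.09466 m/day.
In each layer the seepage velocity is v_i = q/n_i, so the layer transit time is t_i = b_i·n_i / q:
  layer 1 (weathered basalt): t_1 = 11.1 × 0.06 / 0.09466 = 7.036 d
  layer 2 (karst limestone): t_2 = 5.25 × 0.10 / 0.09466 = 5.546 d
  layer 3 (silty sand): t_3 = 8.38 × 0.12 / 0.09466 = 10.62 d
  layer 4 (clean gravel): t_4 = 12.2 × 0.20 / 0.09466 = 25.78 d
Total t = Σ t_i = 48.98 days.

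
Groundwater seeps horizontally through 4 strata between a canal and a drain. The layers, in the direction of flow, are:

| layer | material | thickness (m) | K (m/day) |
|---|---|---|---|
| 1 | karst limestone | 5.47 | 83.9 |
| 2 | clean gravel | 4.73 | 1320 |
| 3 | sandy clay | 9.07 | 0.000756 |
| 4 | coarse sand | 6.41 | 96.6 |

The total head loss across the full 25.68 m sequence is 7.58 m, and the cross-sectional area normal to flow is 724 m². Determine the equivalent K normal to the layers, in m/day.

0.00214

Flow is perpendicular to layering, so the layers act in series and the equivalent K is the thickness-weighted harmonic mean.
Total thickness L = 5.47 + 4.73 + 9.07 + 6.41 = 25.68 m.
Σ(b_i/K_i) = 5.47/83.9 + 4.73/1320 + 9.07/0.000756 + 6.41/96.6 = 11997 d.
K_eq = L / Σ(b_i/K_i) = 25.68 / 11997 = 0.002140 m/day.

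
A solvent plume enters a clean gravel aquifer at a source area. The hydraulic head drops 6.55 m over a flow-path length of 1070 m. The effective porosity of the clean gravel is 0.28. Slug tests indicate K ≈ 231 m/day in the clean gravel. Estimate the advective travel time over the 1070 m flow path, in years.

Hydraulic gradient i = Δh / L = 6.55 / 1070 = 0.006121.
Darcy flux q = K · i = 231.0 × 0.006121 = 1.414 m/day.
Seepage velocity v = q / n_e = 1.414 / 0.28 = 5.050 m/day.
Travel time t = L / v = 1070 / 5.050 = 211.9 days = 0.5801 years.

0.580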